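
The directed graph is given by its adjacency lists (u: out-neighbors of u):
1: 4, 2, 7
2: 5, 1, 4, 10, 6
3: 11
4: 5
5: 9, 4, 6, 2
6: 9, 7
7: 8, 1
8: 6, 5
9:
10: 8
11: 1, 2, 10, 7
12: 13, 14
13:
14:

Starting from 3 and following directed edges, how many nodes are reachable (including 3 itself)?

11

BFS from 3 visits: 3, 11, 1, 2, 10, 7, 4, 5, 6, 8, 9
Reachable nodes: 11 of 14 total.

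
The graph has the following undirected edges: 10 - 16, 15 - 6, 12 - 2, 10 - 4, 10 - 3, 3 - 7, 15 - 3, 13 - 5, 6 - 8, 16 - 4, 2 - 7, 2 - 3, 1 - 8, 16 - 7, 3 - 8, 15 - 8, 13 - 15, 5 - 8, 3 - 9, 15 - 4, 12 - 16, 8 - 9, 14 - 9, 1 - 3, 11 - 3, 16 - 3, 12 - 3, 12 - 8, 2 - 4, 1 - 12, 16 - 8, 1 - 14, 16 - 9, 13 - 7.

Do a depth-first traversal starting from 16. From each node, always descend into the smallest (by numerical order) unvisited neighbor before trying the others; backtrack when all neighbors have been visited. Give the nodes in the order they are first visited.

Visit 16
16 → 3
3 → 1
1 → 8
8 → 5
5 → 13
13 → 7
7 → 2
2 → 4
4 → 10
4 → 15
15 → 6
2 → 12
8 → 9
9 → 14
3 → 11

16 → 3 → 1 → 8 → 5 → 13 → 7 → 2 → 4 → 10 → 15 → 6 → 12 → 9 → 14 → 11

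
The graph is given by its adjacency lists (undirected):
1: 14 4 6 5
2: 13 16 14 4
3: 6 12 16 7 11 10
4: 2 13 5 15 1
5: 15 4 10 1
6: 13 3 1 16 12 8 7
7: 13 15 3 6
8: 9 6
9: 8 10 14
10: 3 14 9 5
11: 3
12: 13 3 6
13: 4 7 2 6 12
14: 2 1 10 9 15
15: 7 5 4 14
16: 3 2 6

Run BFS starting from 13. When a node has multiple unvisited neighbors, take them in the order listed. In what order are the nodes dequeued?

Visit 13; enqueue 4, 7, 2, 6, 12 → queue [4, 7, 2, 6, 12]
Visit 4; enqueue 5, 15, 1 → queue [7, 2, 6, 12, 5, 15, 1]
Visit 7; enqueue 3 → queue [2, 6, 12, 5, 15, 1, 3]
Visit 2; enqueue 16, 14 → queue [6, 12, 5, 15, 1, 3, 16, 14]
Visit 6; enqueue 8 → queue [12, 5, 15, 1, 3, 16, 14, 8]
Visit 12 → queue [5, 15, 1, 3, 16, 14, 8]
Visit 5; enqueue 10 → queue [15, 1, 3, 16, 14, 8, 10]
Visit 15 → queue [1, 3, 16, 14, 8, 10]
Visit 1 → queue [3, 16, 14, 8, 10]
Visit 3; enqueue 11 → queue [16, 14, 8, 10, 11]
Visit 16 → queue [14, 8, 10, 11]
Visit 14; enqueue 9 → queue [8, 10, 11, 9]
Visit 8 → queue [10, 11, 9]
Visit 10 → queue [11, 9]
Visit 11 → queue [9]
Visit 9 → queue []

13 → 4 → 7 → 2 → 6 → 12 → 5 → 15 → 1 → 3 → 16 → 14 → 8 → 10 → 11 → 9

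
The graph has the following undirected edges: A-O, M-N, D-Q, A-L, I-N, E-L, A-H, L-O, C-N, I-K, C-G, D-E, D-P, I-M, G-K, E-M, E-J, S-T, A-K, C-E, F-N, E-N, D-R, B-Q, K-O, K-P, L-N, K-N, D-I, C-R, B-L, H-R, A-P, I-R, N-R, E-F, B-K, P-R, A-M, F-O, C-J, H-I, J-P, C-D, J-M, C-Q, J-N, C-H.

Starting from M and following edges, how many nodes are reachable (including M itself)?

BFS from M visits: M, N, J, I, E, A, R, L, K, F, C, P, H, D, O, B, G, Q
Reachable nodes: 18 of 20 total.

18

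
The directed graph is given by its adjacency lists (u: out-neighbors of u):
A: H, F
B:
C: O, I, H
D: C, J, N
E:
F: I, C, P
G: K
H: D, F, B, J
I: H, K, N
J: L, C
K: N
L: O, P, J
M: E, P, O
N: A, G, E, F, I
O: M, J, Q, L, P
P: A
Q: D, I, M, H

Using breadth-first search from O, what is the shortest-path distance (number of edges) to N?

Level 0: O
Level 1: J, L, M, P, Q
Level 2: A, C, D, E, H, I
Level 3: B, F, K, N
Level 4: G
N first appears at level 3.

3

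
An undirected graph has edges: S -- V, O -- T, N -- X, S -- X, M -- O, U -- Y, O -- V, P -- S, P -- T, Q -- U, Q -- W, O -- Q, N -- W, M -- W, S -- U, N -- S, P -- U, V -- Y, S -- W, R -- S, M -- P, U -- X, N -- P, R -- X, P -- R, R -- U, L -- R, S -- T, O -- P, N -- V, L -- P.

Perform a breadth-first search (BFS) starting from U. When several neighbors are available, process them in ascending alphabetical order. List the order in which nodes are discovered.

Visit U; enqueue P, Q, R, S, X, Y → queue [P, Q, R, S, X, Y]
Visit P; enqueue L, M, N, O, T → queue [Q, R, S, X, Y, L, M, N, O, T]
Visit Q; enqueue W → queue [R, S, X, Y, L, M, N, O, T, W]
Visit R → queue [S, X, Y, L, M, N, O, T, W]
Visit S; enqueue V → queue [X, Y, L, M, N, O, T, W, V]
Visit X → queue [Y, L, M, N, O, T, W, V]
Visit Y → queue [L, M, N, O, T, W, V]
Visit L → queue [M, N, O, T, W, V]
Visit M → queue [N, O, T, W, V]
Visit N → queue [O, T, W, V]
Visit O → queue [T, W, V]
Visit T → queue [W, V]
Visit W → queue [V]
Visit V → queue []

U -> P -> Q -> R -> S -> X -> Y -> L -> M -> N -> O -> T -> W -> V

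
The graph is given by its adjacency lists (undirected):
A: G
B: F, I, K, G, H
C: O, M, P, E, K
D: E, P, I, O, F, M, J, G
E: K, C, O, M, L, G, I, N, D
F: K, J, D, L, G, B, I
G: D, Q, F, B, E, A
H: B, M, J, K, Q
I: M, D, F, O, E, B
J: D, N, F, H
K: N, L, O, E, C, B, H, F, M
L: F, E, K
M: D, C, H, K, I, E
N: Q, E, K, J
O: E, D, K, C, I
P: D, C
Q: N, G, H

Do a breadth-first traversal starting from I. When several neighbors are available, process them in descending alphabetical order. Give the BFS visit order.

I, O, M, F, E, D, B, K, C, H, L, J, G, N, P, Q, A

Visit I; enqueue O, M, F, E, D, B → queue [O, M, F, E, D, B]
Visit O; enqueue K, C → queue [M, F, E, D, B, K, C]
Visit M; enqueue H → queue [F, E, D, B, K, C, H]
Visit F; enqueue L, J, G → queue [E, D, B, K, C, H, L, J, G]
Visit E; enqueue N → queue [D, B, K, C, H, L, J, G, N]
Visit D; enqueue P → queue [B, K, C, H, L, J, G, N, P]
Visit B → queue [K, C, H, L, J, G, N, P]
Visit K → queue [C, H, L, J, G, N, P]
Visit C → queue [H, L, J, G, N, P]
Visit H; enqueue Q → queue [L, J, G, N, P, Q]
Visit L → queue [J, G, N, P, Q]
Visit J → queue [G, N, P, Q]
Visit G; enqueue A → queue [N, P, Q, A]
Visit N → queue [P, Q, A]
Visit P → queue [Q, A]
Visit Q → queue [A]
Visit A → queue []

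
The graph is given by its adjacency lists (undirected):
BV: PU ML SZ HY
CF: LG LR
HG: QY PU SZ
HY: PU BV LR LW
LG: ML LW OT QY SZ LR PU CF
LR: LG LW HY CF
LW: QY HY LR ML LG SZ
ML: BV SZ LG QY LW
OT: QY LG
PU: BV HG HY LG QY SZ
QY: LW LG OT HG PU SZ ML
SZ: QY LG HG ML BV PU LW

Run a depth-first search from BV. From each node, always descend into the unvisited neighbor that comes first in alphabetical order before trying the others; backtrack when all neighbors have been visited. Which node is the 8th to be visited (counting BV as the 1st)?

Visit BV
BV → HY
HY → LR
LR → CF
CF → LG
LG → LW
LW → ML
ML → QY
QY → HG
HG → PU
PU → SZ
QY → OT

Visit order: BV, HY, LR, CF, LG, LW, ML, QY, HG, PU, SZ, OT

QY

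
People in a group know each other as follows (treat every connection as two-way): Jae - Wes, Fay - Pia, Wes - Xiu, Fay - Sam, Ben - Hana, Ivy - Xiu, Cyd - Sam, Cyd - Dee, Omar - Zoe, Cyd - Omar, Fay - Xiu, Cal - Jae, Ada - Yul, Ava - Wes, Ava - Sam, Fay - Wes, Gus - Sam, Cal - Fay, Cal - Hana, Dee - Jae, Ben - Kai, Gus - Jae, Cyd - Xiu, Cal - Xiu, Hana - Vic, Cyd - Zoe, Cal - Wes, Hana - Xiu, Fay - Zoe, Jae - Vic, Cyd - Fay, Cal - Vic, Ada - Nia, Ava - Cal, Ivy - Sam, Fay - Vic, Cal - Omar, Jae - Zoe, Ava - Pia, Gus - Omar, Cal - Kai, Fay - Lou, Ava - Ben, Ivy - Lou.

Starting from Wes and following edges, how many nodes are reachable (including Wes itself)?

BFS from Wes visits: Wes, Ava, Cal, Fay, Jae, Xiu, Ben, Pia, Sam, Hana, Kai, Omar, Vic, Cyd, Lou, Zoe, Dee, Gus, Ivy
Reachable nodes: 19 of 22 total.

19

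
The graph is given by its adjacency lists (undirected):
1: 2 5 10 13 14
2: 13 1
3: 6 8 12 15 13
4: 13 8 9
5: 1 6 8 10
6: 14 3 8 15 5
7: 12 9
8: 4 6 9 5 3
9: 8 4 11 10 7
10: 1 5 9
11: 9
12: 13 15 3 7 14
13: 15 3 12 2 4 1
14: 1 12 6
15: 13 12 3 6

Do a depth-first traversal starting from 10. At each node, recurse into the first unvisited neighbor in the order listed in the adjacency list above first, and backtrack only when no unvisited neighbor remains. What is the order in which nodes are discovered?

Visit 10
10 → 1
1 → 2
2 → 13
13 → 15
15 → 12
12 → 3
3 → 6
6 → 14
6 → 8
8 → 4
4 → 9
9 → 11
9 → 7
8 → 5

10 → 1 → 2 → 13 → 15 → 12 → 3 → 6 → 14 → 8 → 4 → 9 → 11 → 7 → 5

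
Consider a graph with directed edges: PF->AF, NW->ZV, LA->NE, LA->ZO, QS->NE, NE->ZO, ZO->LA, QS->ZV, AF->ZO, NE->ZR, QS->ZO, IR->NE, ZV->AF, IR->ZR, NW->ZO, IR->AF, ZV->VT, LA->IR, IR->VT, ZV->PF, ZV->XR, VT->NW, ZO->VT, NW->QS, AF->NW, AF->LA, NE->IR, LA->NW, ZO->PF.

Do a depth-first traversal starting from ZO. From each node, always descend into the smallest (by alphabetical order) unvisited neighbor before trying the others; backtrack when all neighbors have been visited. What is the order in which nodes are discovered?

ZO → LA → IR → AF → NW → QS → NE → ZR → ZV → PF → VT → XR

Visit ZO
ZO → LA
LA → IR
IR → AF
AF → NW
NW → QS
QS → NE
NE → ZR
QS → ZV
ZV → PF
ZV → VT
ZV → XR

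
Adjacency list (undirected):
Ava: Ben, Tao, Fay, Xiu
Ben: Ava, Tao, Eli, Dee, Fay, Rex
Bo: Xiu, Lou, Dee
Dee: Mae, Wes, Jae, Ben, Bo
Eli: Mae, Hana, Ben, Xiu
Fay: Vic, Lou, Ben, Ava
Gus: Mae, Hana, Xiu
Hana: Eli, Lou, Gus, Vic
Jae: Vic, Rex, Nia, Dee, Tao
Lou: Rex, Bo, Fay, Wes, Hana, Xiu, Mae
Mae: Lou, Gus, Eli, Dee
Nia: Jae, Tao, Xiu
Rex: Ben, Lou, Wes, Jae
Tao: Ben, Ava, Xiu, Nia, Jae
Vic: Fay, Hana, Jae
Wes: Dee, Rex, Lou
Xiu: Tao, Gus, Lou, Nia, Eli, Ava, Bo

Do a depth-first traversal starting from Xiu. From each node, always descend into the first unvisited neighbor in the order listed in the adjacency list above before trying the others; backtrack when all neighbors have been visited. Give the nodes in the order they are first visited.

Visit Xiu
Xiu → Tao
Tao → Ben
Ben → Ava
Ava → Fay
Fay → Vic
Vic → Hana
Hana → Eli
Eli → Mae
Mae → Lou
Lou → Rex
Rex → Wes
Wes → Dee
Dee → Jae
Jae → Nia
Dee → Bo
Mae → Gus

Xiu, Tao, Ben, Ava, Fay, Vic, Hana, Eli, Mae, Lou, Rex, Wes, Dee, Jae, Nia, Bo, Gus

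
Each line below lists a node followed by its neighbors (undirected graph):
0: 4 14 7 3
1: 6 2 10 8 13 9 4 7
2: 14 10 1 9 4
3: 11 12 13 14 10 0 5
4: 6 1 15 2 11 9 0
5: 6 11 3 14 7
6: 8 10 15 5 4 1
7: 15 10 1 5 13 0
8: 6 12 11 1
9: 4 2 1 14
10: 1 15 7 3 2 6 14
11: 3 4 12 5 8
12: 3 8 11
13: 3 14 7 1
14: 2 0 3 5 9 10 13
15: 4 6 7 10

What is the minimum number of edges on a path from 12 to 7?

3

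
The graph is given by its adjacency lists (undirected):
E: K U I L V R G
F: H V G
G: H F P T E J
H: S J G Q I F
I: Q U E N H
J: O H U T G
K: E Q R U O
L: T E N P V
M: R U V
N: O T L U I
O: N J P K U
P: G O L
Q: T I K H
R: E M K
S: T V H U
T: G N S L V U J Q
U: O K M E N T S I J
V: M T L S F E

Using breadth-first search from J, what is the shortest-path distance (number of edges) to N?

2

Level 0: J
Level 1: G, H, O, T, U
Level 2: E, F, I, K, L, M, N, P, Q, S, V
Level 3: R
N first appears at level 2.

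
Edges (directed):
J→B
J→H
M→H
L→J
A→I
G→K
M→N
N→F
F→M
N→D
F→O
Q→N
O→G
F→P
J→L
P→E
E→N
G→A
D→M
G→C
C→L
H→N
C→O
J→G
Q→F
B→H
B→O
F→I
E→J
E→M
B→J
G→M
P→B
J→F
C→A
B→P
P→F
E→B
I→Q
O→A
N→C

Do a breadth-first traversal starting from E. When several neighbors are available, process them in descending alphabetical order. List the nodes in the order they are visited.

E, N, M, J, B, F, D, C, H, L, G, P, O, I, A, K, Q

Visit E; enqueue N, M, J, B → queue [N, M, J, B]
Visit N; enqueue F, D, C → queue [M, J, B, F, D, C]
Visit M; enqueue H → queue [J, B, F, D, C, H]
Visit J; enqueue L, G → queue [B, F, D, C, H, L, G]
Visit B; enqueue P, O → queue [F, D, C, H, L, G, P, O]
Visit F; enqueue I → queue [D, C, H, L, G, P, O, I]
Visit D → queue [C, H, L, G, P, O, I]
Visit C; enqueue A → queue [H, L, G, P, O, I, A]
Visit H → queue [L, G, P, O, I, A]
Visit L → queue [G, P, O, I, A]
Visit G; enqueue K → queue [P, O, I, A, K]
Visit P → queue [O, I, A, K]
Visit O → queue [I, A, K]
Visit I; enqueue Q → queue [A, K, Q]
Visit A → queue [K, Q]
Visit K → queue [Q]
Visit Q → queue []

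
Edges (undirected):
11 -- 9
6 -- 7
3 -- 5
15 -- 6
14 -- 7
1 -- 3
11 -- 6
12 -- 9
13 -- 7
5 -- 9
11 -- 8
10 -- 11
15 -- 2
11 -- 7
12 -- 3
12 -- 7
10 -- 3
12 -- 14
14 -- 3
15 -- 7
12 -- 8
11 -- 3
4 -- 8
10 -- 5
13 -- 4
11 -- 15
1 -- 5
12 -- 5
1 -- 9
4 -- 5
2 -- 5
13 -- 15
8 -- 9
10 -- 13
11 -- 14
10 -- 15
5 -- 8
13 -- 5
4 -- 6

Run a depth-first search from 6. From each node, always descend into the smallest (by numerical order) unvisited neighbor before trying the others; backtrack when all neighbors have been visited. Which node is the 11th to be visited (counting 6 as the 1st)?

9

Visit 6
6 → 4
4 → 5
5 → 1
1 → 3
3 → 10
10 → 11
11 → 7
7 → 12
12 → 8
8 → 9
12 → 14
7 → 13
13 → 15
15 → 2

Visit order: 6, 4, 5, 1, 3, 10, 11, 7, 12, 8, 9, 14, 13, 15, 2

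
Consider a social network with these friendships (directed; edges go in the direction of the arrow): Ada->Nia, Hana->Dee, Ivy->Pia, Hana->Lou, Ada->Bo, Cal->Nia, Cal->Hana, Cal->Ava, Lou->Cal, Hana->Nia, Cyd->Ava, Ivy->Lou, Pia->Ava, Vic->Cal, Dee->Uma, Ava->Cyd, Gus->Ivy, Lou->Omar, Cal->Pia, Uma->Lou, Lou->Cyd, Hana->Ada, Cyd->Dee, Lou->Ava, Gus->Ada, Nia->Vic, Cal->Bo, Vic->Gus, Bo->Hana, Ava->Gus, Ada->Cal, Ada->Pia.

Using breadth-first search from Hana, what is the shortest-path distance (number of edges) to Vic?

2

Level 0: Hana
Level 1: Ada, Dee, Lou, Nia
Level 2: Ava, Bo, Cal, Cyd, Omar, Pia, Uma, Vic
Level 3: Gus
Level 4: Ivy
Vic first appears at level 2.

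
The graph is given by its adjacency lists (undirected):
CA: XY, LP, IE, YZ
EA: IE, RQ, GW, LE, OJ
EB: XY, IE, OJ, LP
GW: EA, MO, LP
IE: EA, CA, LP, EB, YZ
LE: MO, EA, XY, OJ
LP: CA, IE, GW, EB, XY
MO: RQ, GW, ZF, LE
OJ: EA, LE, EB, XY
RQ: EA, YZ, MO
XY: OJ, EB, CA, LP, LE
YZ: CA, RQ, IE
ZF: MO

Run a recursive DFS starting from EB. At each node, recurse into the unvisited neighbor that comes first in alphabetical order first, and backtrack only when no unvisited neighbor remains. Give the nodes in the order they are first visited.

Visit EB
EB → IE
IE → CA
CA → LP
LP → GW
GW → EA
EA → LE
LE → MO
MO → RQ
RQ → YZ
MO → ZF
LE → OJ
OJ → XY

EB -> IE -> CA -> LP -> GW -> EA -> LE -> MO -> RQ -> YZ -> ZF -> OJ -> XY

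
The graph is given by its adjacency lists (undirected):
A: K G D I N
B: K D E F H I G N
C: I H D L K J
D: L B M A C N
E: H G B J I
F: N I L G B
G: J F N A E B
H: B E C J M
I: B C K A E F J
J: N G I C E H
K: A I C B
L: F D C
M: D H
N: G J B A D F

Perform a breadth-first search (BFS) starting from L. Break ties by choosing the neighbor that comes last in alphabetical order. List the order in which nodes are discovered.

Visit L; enqueue F, D, C → queue [F, D, C]
Visit F; enqueue N, I, G, B → queue [D, C, N, I, G, B]
Visit D; enqueue M, A → queue [C, N, I, G, B, M, A]
Visit C; enqueue K, J, H → queue [N, I, G, B, M, A, K, J, H]
Visit N → queue [I, G, B, M, A, K, J, H]
Visit I; enqueue E → queue [G, B, M, A, K, J, H, E]
Visit G → queue [B, M, A, K, J, H, E]
Visit B → queue [M, A, K, J, H, E]
Visit M → queue [A, K, J, H, E]
Visit A → queue [K, J, H, E]
Visit K → queue [J, H, E]
Visit J → queue [H, E]
Visit H → queue [E]
Visit E → queue []

L, F, D, C, N, I, G, B, M, A, K, J, H, E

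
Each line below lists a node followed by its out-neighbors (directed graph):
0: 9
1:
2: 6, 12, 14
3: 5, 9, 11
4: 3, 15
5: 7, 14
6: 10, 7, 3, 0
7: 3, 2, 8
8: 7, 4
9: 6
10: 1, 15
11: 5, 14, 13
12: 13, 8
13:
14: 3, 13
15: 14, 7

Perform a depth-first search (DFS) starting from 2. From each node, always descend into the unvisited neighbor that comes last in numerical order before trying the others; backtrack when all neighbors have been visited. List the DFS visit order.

Visit 2
2 → 14
14 → 13
14 → 3
3 → 11
11 → 5
5 → 7
7 → 8
8 → 4
4 → 15
3 → 9
9 → 6
6 → 10
10 → 1
6 → 0
2 → 12

2, 14, 13, 3, 11, 5, 7, 8, 4, 15, 9, 6, 10, 1, 0, 12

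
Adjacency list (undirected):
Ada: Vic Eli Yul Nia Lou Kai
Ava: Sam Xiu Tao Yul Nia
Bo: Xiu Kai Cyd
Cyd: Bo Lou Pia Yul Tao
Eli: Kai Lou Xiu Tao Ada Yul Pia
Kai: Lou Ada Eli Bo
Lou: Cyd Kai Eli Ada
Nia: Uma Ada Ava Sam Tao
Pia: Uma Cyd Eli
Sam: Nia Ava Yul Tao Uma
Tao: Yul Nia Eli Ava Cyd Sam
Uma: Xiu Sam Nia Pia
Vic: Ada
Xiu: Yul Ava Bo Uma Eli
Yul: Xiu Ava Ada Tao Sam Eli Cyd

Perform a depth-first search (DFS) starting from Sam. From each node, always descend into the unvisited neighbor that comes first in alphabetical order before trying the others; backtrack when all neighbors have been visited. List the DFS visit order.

Visit Sam
Sam → Ava
Ava → Nia
Nia → Ada
Ada → Eli
Eli → Kai
Kai → Bo
Bo → Cyd
Cyd → Lou
Cyd → Pia
Pia → Uma
Uma → Xiu
Xiu → Yul
Yul → Tao
Ada → Vic

Sam, Ava, Nia, Ada, Eli, Kai, Bo, Cyd, Lou, Pia, Uma, Xiu, Yul, Tao, Vic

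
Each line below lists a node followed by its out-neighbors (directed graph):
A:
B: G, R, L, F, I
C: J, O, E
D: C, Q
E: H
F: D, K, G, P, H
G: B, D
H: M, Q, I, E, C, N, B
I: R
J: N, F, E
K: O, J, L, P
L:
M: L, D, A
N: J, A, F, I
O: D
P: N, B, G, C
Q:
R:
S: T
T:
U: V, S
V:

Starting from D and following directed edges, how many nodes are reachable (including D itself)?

18

BFS from D visits: D, C, Q, E, J, O, H, F, N, B, I, M, G, K, P, A, L, R
Reachable nodes: 18 of 22 total.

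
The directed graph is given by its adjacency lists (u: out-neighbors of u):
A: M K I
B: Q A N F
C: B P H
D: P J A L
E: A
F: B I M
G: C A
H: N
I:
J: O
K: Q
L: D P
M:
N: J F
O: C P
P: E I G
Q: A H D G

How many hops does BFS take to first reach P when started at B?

Level 0: B
Level 1: A, F, N, Q
Level 2: D, G, H, I, J, K, M
Level 3: C, L, O, P
Level 4: E
P first appears at level 3.

3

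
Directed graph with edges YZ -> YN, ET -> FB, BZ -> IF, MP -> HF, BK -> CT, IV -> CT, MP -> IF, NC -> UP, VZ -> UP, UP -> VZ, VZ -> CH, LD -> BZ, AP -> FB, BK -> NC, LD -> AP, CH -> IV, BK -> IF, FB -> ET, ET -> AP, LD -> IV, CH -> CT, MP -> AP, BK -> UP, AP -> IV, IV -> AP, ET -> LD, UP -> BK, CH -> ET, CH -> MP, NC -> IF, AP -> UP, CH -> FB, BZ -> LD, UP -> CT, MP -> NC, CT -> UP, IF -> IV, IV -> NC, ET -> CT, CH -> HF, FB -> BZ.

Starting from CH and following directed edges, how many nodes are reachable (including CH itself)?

15

BFS from CH visits: CH, CT, ET, FB, HF, IV, MP, UP, AP, LD, BZ, NC, IF, BK, VZ
Reachable nodes: 15 of 17 total.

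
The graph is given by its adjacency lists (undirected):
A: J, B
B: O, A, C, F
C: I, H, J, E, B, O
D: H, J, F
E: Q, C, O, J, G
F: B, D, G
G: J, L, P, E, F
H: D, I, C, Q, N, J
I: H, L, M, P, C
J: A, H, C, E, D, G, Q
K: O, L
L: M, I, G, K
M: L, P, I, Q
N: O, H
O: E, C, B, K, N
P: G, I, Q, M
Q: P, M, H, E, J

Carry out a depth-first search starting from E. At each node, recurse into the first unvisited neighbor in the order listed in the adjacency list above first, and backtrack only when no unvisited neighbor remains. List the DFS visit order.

E, Q, P, G, J, A, B, O, C, I, H, D, F, N, L, M, K

Visit E
E → Q
Q → P
P → G
G → J
J → A
A → B
B → O
O → C
C → I
I → H
H → D
D → F
H → N
I → L
L → M
L → K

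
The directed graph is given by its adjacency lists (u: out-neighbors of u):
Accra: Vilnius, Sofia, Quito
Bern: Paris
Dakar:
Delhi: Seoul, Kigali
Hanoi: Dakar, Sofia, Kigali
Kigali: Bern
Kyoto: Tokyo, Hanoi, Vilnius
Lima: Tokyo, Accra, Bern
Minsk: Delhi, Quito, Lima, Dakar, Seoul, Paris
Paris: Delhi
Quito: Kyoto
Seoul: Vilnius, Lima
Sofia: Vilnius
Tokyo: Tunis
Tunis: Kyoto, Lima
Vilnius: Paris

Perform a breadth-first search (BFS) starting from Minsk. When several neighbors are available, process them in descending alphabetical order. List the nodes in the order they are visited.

Visit Minsk; enqueue Seoul, Quito, Paris, Lima, Delhi, Dakar → queue [Seoul, Quito, Paris, Lima, Delhi, Dakar]
Visit Seoul; enqueue Vilnius → queue [Quito, Paris, Lima, Delhi, Dakar, Vilnius]
Visit Quito; enqueue Kyoto → queue [Paris, Lima, Delhi, Dakar, Vilnius, Kyoto]
Visit Paris → queue [Lima, Delhi, Dakar, Vilnius, Kyoto]
Visit Lima; enqueue Tokyo, Bern, Accra → queue [Delhi, Dakar, Vilnius, Kyoto, Tokyo, Bern, Accra]
Visit Delhi; enqueue Kigali → queue [Dakar, Vilnius, Kyoto, Tokyo, Bern, Accra, Kigali]
Visit Dakar → queue [Vilnius, Kyoto, Tokyo, Bern, Accra, Kigali]
Visit Vilnius → queue [Kyoto, Tokyo, Bern, Accra, Kigali]
Visit Kyoto; enqueue Hanoi → queue [Tokyo, Bern, Accra, Kigali, Hanoi]
Visit Tokyo; enqueue Tunis → queue [Bern, Accra, Kigali, Hanoi, Tunis]
Visit Bern → queue [Accra, Kigali, Hanoi, Tunis]
Visit Accra; enqueue Sofia → queue [Kigali, Hanoi, Tunis, Sofia]
Visit Kigali → queue [Hanoi, Tunis, Sofia]
Visit Hanoi → queue [Tunis, Sofia]
Visit Tunis → queue [Sofia]
Visit Sofia → queue []

Minsk → Seoul → Quito → Paris → Lima → Delhi → Dakar → Vilnius → Kyoto → Tokyo → Bern → Accra → Kigali → Hanoi → Tunis → Sofia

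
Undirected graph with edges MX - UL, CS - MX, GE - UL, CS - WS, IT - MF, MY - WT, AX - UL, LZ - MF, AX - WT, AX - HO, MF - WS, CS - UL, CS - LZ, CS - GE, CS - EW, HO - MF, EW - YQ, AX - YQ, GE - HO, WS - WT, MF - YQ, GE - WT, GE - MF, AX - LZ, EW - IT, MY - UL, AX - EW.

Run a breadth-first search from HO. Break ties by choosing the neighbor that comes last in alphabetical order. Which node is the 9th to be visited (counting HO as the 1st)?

Visit HO; enqueue MF, GE, AX → queue [MF, GE, AX]
Visit MF; enqueue YQ, WS, LZ, IT → queue [GE, AX, YQ, WS, LZ, IT]
Visit GE; enqueue WT, UL, CS → queue [AX, YQ, WS, LZ, IT, WT, UL, CS]
Visit AX; enqueue EW → queue [YQ, WS, LZ, IT, WT, UL, CS, EW]
Visit YQ → queue [WS, LZ, IT, WT, UL, CS, EW]
Visit WS → queue [LZ, IT, WT, UL, CS, EW]
Visit LZ → queue [IT, WT, UL, CS, EW]
Visit IT → queue [WT, UL, CS, EW]
Visit WT; enqueue MY → queue [UL, CS, EW, MY]
Visit UL; enqueue MX → queue [CS, EW, MY, MX]
Visit CS → queue [EW, MY, MX]
Visit EW → queue [MY, MX]
Visit MY → queue [MX]
Visit MX → queue []

Visit order: HO, MF, GE, AX, YQ, WS, LZ, IT, WT, UL, CS, EW, MY, MX

WT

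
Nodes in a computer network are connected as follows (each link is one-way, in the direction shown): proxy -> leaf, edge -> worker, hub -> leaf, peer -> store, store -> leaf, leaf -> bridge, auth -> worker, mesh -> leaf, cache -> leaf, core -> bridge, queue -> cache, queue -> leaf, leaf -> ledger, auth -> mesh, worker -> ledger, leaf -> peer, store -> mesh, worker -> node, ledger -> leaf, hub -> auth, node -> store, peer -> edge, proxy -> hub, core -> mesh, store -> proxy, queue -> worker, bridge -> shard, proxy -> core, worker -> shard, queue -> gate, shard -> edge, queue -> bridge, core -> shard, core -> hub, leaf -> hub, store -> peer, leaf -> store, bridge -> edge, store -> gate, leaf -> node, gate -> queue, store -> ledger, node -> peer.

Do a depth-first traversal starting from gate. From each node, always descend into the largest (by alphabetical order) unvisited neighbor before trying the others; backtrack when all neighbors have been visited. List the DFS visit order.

gate -> queue -> worker -> shard -> edge -> node -> store -> proxy -> leaf -> peer -> ledger -> hub -> auth -> mesh -> bridge -> core -> cache

Visit gate
gate → queue
queue → worker
worker → shard
shard → edge
worker → node
node → store
store → proxy
proxy → leaf
leaf → peer
leaf → ledger
leaf → hub
hub → auth
auth → mesh
leaf → bridge
proxy → core
queue → cache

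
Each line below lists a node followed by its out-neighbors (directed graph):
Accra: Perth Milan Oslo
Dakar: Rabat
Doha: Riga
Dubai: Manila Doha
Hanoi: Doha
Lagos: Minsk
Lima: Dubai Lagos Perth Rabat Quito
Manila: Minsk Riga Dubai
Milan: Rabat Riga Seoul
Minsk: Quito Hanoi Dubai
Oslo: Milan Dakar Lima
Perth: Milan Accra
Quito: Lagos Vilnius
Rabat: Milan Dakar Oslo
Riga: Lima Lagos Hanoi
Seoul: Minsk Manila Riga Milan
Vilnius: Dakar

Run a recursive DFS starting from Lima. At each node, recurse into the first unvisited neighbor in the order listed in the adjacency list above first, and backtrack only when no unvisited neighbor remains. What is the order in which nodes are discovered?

Lima, Dubai, Manila, Minsk, Quito, Lagos, Vilnius, Dakar, Rabat, Milan, Riga, Hanoi, Doha, Seoul, Oslo, Perth, Accra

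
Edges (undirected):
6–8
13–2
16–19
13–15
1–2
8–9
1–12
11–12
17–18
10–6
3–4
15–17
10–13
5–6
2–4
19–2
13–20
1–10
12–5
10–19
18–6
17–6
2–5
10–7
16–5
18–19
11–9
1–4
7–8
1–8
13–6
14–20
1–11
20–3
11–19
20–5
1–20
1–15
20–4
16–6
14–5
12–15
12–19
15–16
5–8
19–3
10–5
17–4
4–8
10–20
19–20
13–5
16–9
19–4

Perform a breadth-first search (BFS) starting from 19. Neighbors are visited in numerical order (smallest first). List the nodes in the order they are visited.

Visit 19; enqueue 2, 3, 4, 10, 11, 12, 16, 18, 20 → queue [2, 3, 4, 10, 11, 12, 16, 18, 20]
Visit 2; enqueue 1, 5, 13 → queue [3, 4, 10, 11, 12, 16, 18, 20, 1, 5, 13]
Visit 3 → queue [4, 10, 11, 12, 16, 18, 20, 1, 5, 13]
Visit 4; enqueue 8, 17 → queue [10, 11, 12, 16, 18, 20, 1, 5, 13, 8, 17]
Visit 10; enqueue 6, 7 → queue [11, 12, 16, 18, 20, 1, 5, 13, 8, 17, 6, 7]
Visit 11; enqueue 9 → queue [12, 16, 18, 20, 1, 5, 13, 8, 17, 6, 7, 9]
Visit 12; enqueue 15 → queue [16, 18, 20, 1, 5, 13, 8, 17, 6, 7, 9, 15]
Visit 16 → queue [18, 20, 1, 5, 13, 8, 17, 6, 7, 9, 15]
Visit 18 → queue [20, 1, 5, 13, 8, 17, 6, 7, 9, 15]
Visit 20; enqueue 14 → queue [1, 5, 13, 8, 17, 6, 7, 9, 15, 14]
Visit 1 → queue [5, 13, 8, 17, 6, 7, 9, 15, 14]
Visit 5 → queue [13, 8, 17, 6, 7, 9, 15, 14]
Visit 13 → queue [8, 17, 6, 7, 9, 15, 14]
Visit 8 → queue [17, 6, 7, 9, 15, 14]
Visit 17 → queue [6, 7, 9, 15, 14]
Visit 6 → queue [7, 9, 15, 14]
Visit 7 → queue [9, 15, 14]
Visit 9 → queue [15, 14]
Visit 15 → queue [14]
Visit 14 → queue []

19 → 2 → 3 → 4 → 10 → 11 → 12 → 16 → 18 → 20 → 1 → 5 → 13 → 8 → 17 → 6 → 7 → 9 → 15 → 14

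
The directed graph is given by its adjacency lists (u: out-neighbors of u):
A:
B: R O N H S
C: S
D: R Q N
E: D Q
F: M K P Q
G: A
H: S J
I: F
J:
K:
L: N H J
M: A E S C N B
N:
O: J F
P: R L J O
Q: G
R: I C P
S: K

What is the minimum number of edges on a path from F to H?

3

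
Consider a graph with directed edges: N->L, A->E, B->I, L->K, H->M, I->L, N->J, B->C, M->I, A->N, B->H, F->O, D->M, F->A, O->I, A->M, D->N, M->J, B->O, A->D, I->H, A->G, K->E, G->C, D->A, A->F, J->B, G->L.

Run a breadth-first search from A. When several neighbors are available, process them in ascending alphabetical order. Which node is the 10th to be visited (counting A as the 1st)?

L

Visit A; enqueue D, E, F, G, M, N → queue [D, E, F, G, M, N]
Visit D → queue [E, F, G, M, N]
Visit E → queue [F, G, M, N]
Visit F; enqueue O → queue [G, M, N, O]
Visit G; enqueue C, L → queue [M, N, O, C, L]
Visit M; enqueue I, J → queue [N, O, C, L, I, J]
Visit N → queue [O, C, L, I, J]
Visit O → queue [C, L, I, J]
Visit C → queue [L, I, J]
Visit L; enqueue K → queue [I, J, K]
Visit I; enqueue H → queue [J, K, H]
Visit J; enqueue B → queue [K, H, B]
Visit K → queue [H, B]
Visit H → queue [B]
Visit B → queue []

Visit order: A, D, E, F, G, M, N, O, C, L, I, J, K, H, B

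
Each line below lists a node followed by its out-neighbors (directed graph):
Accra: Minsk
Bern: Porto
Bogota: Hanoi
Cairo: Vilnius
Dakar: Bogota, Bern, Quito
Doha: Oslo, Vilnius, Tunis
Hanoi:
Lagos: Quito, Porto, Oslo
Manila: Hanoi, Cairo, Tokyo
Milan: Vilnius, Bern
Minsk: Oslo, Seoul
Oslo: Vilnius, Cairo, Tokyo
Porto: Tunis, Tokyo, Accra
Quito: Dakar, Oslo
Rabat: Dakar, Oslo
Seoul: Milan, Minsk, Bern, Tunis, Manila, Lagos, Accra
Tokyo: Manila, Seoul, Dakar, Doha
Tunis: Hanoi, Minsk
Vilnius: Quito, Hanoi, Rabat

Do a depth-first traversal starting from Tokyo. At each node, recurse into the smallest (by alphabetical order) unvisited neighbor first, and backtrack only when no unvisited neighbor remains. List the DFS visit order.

Tokyo, Dakar, Bern, Porto, Accra, Minsk, Oslo, Cairo, Vilnius, Hanoi, Quito, Rabat, Seoul, Lagos, Manila, Milan, Tunis, Bogota, Doha

Visit Tokyo
Tokyo → Dakar
Dakar → Bern
Bern → Porto
Porto → Accra
Accra → Minsk
Minsk → Oslo
Oslo → Cairo
Cairo → Vilnius
Vilnius → Hanoi
Vilnius → Quito
Vilnius → Rabat
Minsk → Seoul
Seoul → Lagos
Seoul → Manila
Seoul → Milan
Seoul → Tunis
Dakar → Bogota
Tokyo → Doha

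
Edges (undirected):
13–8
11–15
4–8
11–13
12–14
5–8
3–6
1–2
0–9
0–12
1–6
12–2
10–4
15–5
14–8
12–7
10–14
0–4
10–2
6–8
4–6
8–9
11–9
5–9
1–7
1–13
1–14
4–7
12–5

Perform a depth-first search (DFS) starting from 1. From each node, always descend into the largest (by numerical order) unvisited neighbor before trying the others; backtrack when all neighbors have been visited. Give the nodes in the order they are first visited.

Visit 1
1 → 14
14 → 12
12 → 7
7 → 4
4 → 10
10 → 2
4 → 8
8 → 13
13 → 11
11 → 15
15 → 5
5 → 9
9 → 0
8 → 6
6 → 3

1 → 14 → 12 → 7 → 4 → 10 → 2 → 8 → 13 → 11 → 15 → 5 → 9 → 0 → 6 → 3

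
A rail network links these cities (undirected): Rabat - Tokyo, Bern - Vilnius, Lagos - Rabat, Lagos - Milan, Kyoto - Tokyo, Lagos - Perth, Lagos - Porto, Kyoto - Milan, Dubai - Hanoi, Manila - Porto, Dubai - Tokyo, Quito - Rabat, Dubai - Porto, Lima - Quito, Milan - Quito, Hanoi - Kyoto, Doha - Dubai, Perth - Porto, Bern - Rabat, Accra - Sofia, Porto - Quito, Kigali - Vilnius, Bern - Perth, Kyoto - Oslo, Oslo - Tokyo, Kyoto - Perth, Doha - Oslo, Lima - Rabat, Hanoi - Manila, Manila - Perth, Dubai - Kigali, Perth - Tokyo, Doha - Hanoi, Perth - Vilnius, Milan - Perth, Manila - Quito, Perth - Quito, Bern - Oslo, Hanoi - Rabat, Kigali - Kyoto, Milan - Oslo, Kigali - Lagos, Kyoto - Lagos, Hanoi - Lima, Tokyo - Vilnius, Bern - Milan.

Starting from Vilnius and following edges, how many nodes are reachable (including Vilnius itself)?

BFS from Vilnius visits: Vilnius, Bern, Kigali, Perth, Tokyo, Milan, Oslo, Rabat, Dubai, Kyoto, Lagos, Manila, Porto, Quito, Doha, Hanoi, Lima
Reachable nodes: 17 of 19 total.

17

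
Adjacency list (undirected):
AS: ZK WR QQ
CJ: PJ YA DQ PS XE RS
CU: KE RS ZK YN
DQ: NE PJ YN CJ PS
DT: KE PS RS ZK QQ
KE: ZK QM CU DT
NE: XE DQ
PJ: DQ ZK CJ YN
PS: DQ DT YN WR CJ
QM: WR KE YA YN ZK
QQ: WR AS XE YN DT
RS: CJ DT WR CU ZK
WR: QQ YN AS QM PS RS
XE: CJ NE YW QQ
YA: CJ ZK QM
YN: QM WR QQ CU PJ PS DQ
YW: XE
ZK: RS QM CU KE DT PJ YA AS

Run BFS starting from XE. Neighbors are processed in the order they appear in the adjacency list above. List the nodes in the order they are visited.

XE CJ NE YW QQ PJ YA DQ PS RS WR AS YN DT ZK QM CU KE

Visit XE; enqueue CJ, NE, YW, QQ → queue [CJ, NE, YW, QQ]
Visit CJ; enqueue PJ, YA, DQ, PS, RS → queue [NE, YW, QQ, PJ, YA, DQ, PS, RS]
Visit NE → queue [YW, QQ, PJ, YA, DQ, PS, RS]
Visit YW → queue [QQ, PJ, YA, DQ, PS, RS]
Visit QQ; enqueue WR, AS, YN, DT → queue [PJ, YA, DQ, PS, RS, WR, AS, YN, DT]
Visit PJ; enqueue ZK → queue [YA, DQ, PS, RS, WR, AS, YN, DT, ZK]
Visit YA; enqueue QM → queue [DQ, PS, RS, WR, AS, YN, DT, ZK, QM]
Visit DQ → queue [PS, RS, WR, AS, YN, DT, ZK, QM]
Visit PS → queue [RS, WR, AS, YN, DT, ZK, QM]
Visit RS; enqueue CU → queue [WR, AS, YN, DT, ZK, QM, CU]
Visit WR → queue [AS, YN, DT, ZK, QM, CU]
Visit AS → queue [YN, DT, ZK, QM, CU]
Visit YN → queue [DT, ZK, QM, CU]
Visit DT; enqueue KE → queue [ZK, QM, CU, KE]
Visit ZK → queue [QM, CU, KE]
Visit QM → queue [CU, KE]
Visit CU → queue [KE]
Visit KE → queue []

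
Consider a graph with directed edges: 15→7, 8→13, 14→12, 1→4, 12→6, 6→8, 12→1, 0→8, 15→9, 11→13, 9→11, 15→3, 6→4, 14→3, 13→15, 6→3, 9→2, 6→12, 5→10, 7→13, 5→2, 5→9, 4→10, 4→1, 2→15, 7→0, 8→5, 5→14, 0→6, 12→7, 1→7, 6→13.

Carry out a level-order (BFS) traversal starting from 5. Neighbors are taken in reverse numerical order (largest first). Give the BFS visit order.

Visit 5; enqueue 14, 10, 9, 2 → queue [14, 10, 9, 2]
Visit 14; enqueue 12, 3 → queue [10, 9, 2, 12, 3]
Visit 10 → queue [9, 2, 12, 3]
Visit 9; enqueue 11 → queue [2, 12, 3, 11]
Visit 2; enqueue 15 → queue [12, 3, 11, 15]
Visit 12; enqueue 7, 6, 1 → queue [3, 11, 15, 7, 6, 1]
Visit 3 → queue [11, 15, 7, 6, 1]
Visit 11; enqueue 13 → queue [15, 7, 6, 1, 13]
Visit 15 → queue [7, 6, 1, 13]
Visit 7; enqueue 0 → queue [6, 1, 13, 0]
Visit 6; enqueue 8, 4 → queue [1, 13, 0, 8, 4]
Visit 1 → queue [13, 0, 8, 4]
Visit 13 → queue [0, 8, 4]
Visit 0 → queue [8, 4]
Visit 8 → queue [4]
Visit 4 → queue []

5, 14, 10, 9, 2, 12, 3, 11, 15, 7, 6, 1, 13, 0, 8, 4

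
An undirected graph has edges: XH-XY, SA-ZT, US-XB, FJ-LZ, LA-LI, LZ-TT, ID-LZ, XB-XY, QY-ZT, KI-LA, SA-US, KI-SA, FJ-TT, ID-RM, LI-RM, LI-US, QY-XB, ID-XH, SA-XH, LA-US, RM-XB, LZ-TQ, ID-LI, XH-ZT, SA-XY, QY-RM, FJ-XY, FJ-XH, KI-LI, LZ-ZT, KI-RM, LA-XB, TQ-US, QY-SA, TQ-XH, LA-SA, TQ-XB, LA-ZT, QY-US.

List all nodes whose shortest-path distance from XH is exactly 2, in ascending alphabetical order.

KI, LA, LI, LZ, QY, RM, TT, US, XB

Level 0: XH
Level 1: FJ, ID, SA, TQ, XY, ZT
Level 2: KI, LA, LI, LZ, QY, RM, TT, US, XB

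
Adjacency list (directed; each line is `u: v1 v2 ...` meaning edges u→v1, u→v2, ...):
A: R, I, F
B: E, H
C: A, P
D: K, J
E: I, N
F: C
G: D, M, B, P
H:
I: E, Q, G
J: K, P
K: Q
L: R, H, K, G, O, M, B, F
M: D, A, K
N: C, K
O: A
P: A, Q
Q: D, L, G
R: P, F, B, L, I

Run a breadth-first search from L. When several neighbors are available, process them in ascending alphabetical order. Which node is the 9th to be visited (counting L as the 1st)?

Visit L; enqueue B, F, G, H, K, M, O, R → queue [B, F, G, H, K, M, O, R]
Visit B; enqueue E → queue [F, G, H, K, M, O, R, E]
Visit F; enqueue C → queue [G, H, K, M, O, R, E, C]
Visit G; enqueue D, P → queue [H, K, M, O, R, E, C, D, P]
Visit H → queue [K, M, O, R, E, C, D, P]
Visit K; enqueue Q → queue [M, O, R, E, C, D, P, Q]
Visit M; enqueue A → queue [O, R, E, C, D, P, Q, A]
Visit O → queue [R, E, C, D, P, Q, A]
Visit R; enqueue I → queue [E, C, D, P, Q, A, I]
Visit E; enqueue N → queue [C, D, P, Q, A, I, N]
Visit C → queue [D, P, Q, A, I, N]
Visit D; enqueue J → queue [P, Q, A, I, N, J]
Visit P → queue [Q, A, I, N, J]
Visit Q → queue [A, I, N, J]
Visit A → queue [I, N, J]
Visit I → queue [N, J]
Visit N → queue [J]
Visit J → queue []

Visit order: L, B, F, G, H, K, M, O, R, E, C, D, P, Q, A, I, N, J

R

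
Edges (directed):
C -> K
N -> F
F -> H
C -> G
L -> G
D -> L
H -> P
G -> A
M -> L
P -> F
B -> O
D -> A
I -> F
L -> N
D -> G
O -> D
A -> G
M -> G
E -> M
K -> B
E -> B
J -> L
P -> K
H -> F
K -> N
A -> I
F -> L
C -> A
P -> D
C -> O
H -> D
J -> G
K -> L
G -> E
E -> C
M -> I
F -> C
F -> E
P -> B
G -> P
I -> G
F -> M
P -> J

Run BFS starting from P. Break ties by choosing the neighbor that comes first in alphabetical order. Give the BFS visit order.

P, B, D, F, J, K, O, A, G, L, C, E, H, M, N, I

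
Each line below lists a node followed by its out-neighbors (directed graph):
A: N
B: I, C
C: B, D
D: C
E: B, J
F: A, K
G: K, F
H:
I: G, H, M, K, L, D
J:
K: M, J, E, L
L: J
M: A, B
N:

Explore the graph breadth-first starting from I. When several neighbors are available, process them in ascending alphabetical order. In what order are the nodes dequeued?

I, D, G, H, K, L, M, C, F, E, J, A, B, N

Visit I; enqueue D, G, H, K, L, M → queue [D, G, H, K, L, M]
Visit D; enqueue C → queue [G, H, K, L, M, C]
Visit G; enqueue F → queue [H, K, L, M, C, F]
Visit H → queue [K, L, M, C, F]
Visit K; enqueue E, J → queue [L, M, C, F, E, J]
Visit L → queue [M, C, F, E, J]
Visit M; enqueue A, B → queue [C, F, E, J, A, B]
Visit C → queue [F, E, J, A, B]
Visit F → queue [E, J, A, B]
Visit E → queue [J, A, B]
Visit J → queue [A, B]
Visit A; enqueue N → queue [B, N]
Visit B → queue [N]
Visit N → queue []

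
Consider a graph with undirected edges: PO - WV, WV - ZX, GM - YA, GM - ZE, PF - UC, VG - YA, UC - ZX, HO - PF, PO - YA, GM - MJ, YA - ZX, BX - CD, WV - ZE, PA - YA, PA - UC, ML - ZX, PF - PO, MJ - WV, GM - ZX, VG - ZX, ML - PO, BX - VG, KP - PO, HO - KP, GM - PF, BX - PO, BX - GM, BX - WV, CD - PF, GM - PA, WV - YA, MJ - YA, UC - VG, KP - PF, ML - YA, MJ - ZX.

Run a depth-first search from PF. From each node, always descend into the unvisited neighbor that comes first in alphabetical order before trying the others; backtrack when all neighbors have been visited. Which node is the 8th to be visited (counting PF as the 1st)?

KP

Visit PF
PF → CD
CD → BX
BX → GM
GM → MJ
MJ → WV
WV → PO
PO → KP
KP → HO
PO → ML
ML → YA
YA → PA
PA → UC
UC → VG
VG → ZX
WV → ZE

Visit order: PF, CD, BX, GM, MJ, WV, PO, KP, HO, ML, YA, PA, UC, VG, ZX, ZE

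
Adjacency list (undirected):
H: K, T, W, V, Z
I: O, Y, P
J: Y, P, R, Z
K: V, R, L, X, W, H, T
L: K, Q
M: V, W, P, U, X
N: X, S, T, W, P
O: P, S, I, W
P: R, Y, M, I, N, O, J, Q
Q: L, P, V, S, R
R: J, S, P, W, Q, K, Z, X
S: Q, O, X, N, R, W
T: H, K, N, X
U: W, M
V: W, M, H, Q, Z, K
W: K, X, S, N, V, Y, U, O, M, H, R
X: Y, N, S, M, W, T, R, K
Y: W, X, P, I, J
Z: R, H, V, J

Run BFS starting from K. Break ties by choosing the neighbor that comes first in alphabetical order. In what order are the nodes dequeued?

K H L R T V W X Z Q J P S N M O U Y I

Visit K; enqueue H, L, R, T, V, W, X → queue [H, L, R, T, V, W, X]
Visit H; enqueue Z → queue [L, R, T, V, W, X, Z]
Visit L; enqueue Q → queue [R, T, V, W, X, Z, Q]
Visit R; enqueue J, P, S → queue [T, V, W, X, Z, Q, J, P, S]
Visit T; enqueue N → queue [V, W, X, Z, Q, J, P, S, N]
Visit V; enqueue M → queue [W, X, Z, Q, J, P, S, N, M]
Visit W; enqueue O, U, Y → queue [X, Z, Q, J, P, S, N, M, O, U, Y]
Visit X → queue [Z, Q, J, P, S, N, M, O, U, Y]
Visit Z → queue [Q, J, P, S, N, M, O, U, Y]
Visit Q → queue [J, P, S, N, M, O, U, Y]
Visit J → queue [P, S, N, M, O, U, Y]
Visit P; enqueue I → queue [S, N, M, O, U, Y, I]
Visit S → queue [N, M, O, U, Y, I]
Visit N → queue [M, O, U, Y, I]
Visit M → queue [O, U, Y, I]
Visit O → queue [U, Y, I]
Visit U → queue [Y, I]
Visit Y → queue [I]
Visit I → queue []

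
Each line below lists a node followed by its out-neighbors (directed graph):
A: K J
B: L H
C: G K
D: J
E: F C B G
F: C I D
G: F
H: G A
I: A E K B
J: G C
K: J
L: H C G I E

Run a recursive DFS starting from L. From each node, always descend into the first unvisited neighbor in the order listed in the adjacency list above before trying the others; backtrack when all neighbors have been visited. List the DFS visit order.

L, H, G, F, C, K, J, I, A, E, B, D

Visit L
L → H
H → G
G → F
F → C
C → K
K → J
F → I
I → A
I → E
E → B
F → D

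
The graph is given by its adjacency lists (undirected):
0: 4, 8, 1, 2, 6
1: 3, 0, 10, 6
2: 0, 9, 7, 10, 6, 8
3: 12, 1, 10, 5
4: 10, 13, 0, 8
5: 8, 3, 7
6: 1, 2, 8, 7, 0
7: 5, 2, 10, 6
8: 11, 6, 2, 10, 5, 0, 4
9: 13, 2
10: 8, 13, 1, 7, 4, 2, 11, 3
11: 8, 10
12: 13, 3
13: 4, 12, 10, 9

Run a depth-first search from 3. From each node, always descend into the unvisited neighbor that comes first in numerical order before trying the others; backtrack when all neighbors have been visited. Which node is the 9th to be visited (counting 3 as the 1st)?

Visit 3
3 → 1
1 → 0
0 → 2
2 → 6
6 → 7
7 → 5
5 → 8
8 → 4
4 → 10
10 → 11
10 → 13
13 → 9
13 → 12

Visit order: 3, 1, 0, 2, 6, 7, 5, 8, 4, 10, 11, 13, 9, 12

4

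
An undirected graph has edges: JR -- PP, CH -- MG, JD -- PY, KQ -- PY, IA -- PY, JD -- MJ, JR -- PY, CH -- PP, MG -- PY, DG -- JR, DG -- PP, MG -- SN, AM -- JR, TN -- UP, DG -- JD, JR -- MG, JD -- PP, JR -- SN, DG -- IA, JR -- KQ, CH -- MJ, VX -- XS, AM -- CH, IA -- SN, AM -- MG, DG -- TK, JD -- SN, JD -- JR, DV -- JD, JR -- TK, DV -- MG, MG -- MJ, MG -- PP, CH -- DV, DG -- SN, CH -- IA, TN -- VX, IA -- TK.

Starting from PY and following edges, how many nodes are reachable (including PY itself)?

BFS from PY visits: PY, IA, JD, JR, KQ, MG, CH, DG, SN, TK, DV, MJ, PP, AM
Reachable nodes: 14 of 18 total.

14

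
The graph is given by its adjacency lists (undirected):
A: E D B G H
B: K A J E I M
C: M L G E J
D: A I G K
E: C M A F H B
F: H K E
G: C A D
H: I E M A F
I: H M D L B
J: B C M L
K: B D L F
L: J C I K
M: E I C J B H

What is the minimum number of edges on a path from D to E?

Level 0: D
Level 1: A, G, I, K
Level 2: B, C, E, F, H, L, M
Level 3: J
E first appears at level 2.

2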